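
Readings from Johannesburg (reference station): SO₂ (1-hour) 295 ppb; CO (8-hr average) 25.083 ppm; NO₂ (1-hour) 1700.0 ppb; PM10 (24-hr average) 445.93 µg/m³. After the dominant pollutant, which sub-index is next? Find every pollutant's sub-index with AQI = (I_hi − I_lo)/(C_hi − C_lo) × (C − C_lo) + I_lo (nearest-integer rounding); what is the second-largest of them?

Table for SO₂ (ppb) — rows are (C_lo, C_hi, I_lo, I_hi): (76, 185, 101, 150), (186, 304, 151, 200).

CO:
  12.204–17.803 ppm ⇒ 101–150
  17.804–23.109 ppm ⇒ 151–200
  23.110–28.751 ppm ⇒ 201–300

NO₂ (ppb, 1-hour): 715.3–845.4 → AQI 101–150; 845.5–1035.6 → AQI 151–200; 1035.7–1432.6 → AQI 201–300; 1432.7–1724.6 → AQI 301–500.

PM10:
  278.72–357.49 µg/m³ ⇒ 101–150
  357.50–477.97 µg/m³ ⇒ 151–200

SO₂: row 186–304 (AQI 151–200). (200−151)·(295−186)/(304−186) + 151 = 49·109/118 + 151 ≈ 196.26 → 196.
CO 25.083: bracket 23.110–28.751 → index 201–300; slope 99/5.641, offset 1.973.
AQI = 201 + 99/5.641·1.973 ≈ 235.63 ⇒ 236.
NO₂: 1700.0 lies in 1432.7–1724.6, so I_lo=301, I_hi=500, C_lo=1432.7, C_hi=1724.6.
(500−301)/(1724.6−1432.7) × (1700.0−1432.7) + 301 = 199/291.9 × 267.3 + 301 ≈ 483.23 → 483.
PM10: 445.93 lies in 357.50–477.97, so I_lo=151, I_hi=200, C_lo=357.50, C_hi=477.97.
(200−151)/(477.97−357.50) × (445.93−357.50) + 151 = 49/120.47 × 88.43 + 151 ≈ 186.97 → 187.
Sub-indices: SO₂→196, CO→236, NO₂→483, PM10→187. Ranked high→low: 483, 236, 196, 187. Second-highest sub-index = 236.

236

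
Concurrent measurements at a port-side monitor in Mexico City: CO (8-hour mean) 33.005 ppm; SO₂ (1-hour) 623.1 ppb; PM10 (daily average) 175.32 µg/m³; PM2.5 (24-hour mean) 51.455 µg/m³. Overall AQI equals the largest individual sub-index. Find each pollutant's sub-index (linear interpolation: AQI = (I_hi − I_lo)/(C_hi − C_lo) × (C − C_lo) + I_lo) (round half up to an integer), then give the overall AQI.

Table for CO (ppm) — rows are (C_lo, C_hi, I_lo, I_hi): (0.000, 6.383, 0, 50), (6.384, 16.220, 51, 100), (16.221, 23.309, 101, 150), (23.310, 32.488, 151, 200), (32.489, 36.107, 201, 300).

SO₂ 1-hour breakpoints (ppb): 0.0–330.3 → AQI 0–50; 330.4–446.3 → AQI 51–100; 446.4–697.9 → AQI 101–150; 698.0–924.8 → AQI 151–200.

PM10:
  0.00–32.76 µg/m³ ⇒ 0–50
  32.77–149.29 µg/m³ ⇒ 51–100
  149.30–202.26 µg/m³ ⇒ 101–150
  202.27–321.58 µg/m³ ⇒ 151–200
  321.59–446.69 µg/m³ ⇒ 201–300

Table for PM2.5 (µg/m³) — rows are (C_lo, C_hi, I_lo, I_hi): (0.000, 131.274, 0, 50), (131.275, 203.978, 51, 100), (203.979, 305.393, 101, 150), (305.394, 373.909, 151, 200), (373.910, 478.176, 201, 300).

215

CO: 33.005 lies in 32.489–36.107, so I_lo=201, I_hi=300, C_lo=32.489, C_hi=36.107.
(300−201)/(36.107−32.489) × (33.005−32.489) + 201 = 99/3.618 × 0.516 + 201 ≈ 215.12 → 215.
SO₂: 623.1 ∈ [446.4, 697.9] ↔ index [101, 150].
101 + (623.1−446.4)·(150−101)/(697.9−446.4) = 101 + 176.7·49/251.5 ≈ 135.43, so AQI = 135.
PM10: 175.32 lies in 149.30–202.26, so I_lo=101, I_hi=150, C_lo=149.30, C_hi=202.26.
(150−101)/(202.26−149.30) × (175.32−149.30) + 101 = 49/52.96 × 26.02 + 101 ≈ 125.07 → 125.
PM2.5 51.455: bracket 0.000–131.274 → index 0–50; slope 50/131.274, offset 51.455.
AQI = 0 + 50/131.274·51.455 ≈ 19.60 ⇒ 20.
Sub-indices: CO→215, SO₂→135, PM10→125, PM2.5→20. Overall AQI = max = 215; dominant pollutant is CO.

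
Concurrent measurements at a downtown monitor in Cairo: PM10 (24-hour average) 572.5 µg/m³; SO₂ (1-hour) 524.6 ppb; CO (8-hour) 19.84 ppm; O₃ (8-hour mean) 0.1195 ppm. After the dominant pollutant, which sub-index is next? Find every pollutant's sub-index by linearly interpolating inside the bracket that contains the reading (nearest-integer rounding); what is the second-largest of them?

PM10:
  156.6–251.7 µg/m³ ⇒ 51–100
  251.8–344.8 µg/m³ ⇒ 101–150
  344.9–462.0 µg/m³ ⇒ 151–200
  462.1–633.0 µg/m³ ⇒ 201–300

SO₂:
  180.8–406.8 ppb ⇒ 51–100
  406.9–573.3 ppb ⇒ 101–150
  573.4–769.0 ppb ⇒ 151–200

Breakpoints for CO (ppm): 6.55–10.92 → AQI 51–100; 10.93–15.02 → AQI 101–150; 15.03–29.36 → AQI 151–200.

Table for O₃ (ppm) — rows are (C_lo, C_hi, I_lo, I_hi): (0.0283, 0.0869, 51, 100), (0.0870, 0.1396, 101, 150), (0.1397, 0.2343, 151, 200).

167

PM10: 572.5 lies in 462.1–633.0, so I_lo=201, I_hi=300, C_lo=462.1, C_hi=633.0.
(300−201)/(633.0−462.1) × (572.5−462.1) + 201 = 99/170.9 × 110.4 + 201 ≈ 264.95 → 265.
SO₂: 524.6 lies in 406.9–573.3, so I_lo=101, I_hi=150, C_lo=406.9, C_hi=573.3.
(150−101)/(573.3−406.9) × (524.6−406.9) + 101 = 49/166.4 × 117.7 + 101 ≈ 135.66 → 136.
CO: 19.84 lies in 15.03–29.36, so I_lo=151, I_hi=200, C_lo=15.03, C_hi=29.36.
(200−151)/(29.36−15.03) × (19.84−15.03) + 151 = 49/14.33 × 4.81 + 151 ≈ 167.45 → 167.
O₃: 0.1195 ∈ [0.0870, 0.1396] ↔ index [101, 150].
101 + (0.1195−0.0870)·(150−101)/(0.1396−0.0870) = 101 + 0.0325·49/0.0526 ≈ 131.28, so AQI = 131.
Sub-indices: PM10→265, SO₂→136, CO→167, O₃→131. Ranked high→low: 265, 167, 136, 131. Second-highest sub-index = 167.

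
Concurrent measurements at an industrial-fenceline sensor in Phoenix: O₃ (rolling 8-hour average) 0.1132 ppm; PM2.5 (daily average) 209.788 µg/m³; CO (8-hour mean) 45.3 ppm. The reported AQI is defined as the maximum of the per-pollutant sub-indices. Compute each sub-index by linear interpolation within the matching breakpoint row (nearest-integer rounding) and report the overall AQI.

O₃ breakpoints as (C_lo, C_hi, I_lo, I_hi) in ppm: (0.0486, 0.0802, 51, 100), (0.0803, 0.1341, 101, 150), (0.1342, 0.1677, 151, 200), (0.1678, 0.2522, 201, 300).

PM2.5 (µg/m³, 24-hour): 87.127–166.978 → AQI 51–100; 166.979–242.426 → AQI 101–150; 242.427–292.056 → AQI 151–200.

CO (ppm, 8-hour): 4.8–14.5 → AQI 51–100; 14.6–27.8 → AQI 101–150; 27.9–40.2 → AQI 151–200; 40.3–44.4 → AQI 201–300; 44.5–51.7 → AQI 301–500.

O₃: 0.1132 ∈ [0.0803, 0.1341] ↔ index [101, 150].
101 + (0.1132−0.0803)·(150−101)/(0.1341−0.0803) = 101 + 0.0329·49/0.0538 ≈ 130.96, so AQI = 131.
PM2.5: 209.788 lies in 166.979–242.426, so I_lo=101, I_hi=150, C_lo=166.979, C_hi=242.426.
(150−101)/(242.426−166.979) × (209.788−166.979) + 101 = 49/75.447 × 42.809 + 101 ≈ 128.80 → 129.
CO 45.3: bracket 44.5–51.7 → index 301–500; slope 199/7.2, offset 0.8.
AQI = 301 + 199/7.2·0.8 ≈ 323.11 ⇒ 323.
Sub-indices: O₃→131, PM2.5→129, CO→323. Overall AQI = max = 323; dominant pollutant is CO.

323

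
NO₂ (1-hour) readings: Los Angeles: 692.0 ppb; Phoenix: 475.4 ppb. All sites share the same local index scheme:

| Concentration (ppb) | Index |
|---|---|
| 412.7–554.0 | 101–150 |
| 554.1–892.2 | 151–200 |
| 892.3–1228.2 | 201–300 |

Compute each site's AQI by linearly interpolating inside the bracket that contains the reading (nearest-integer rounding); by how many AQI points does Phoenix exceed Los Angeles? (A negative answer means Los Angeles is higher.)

Los Angeles: row 554.1–892.2 (AQI 151–200). (200−151)·(692.0−554.1)/(892.2−554.1) + 151 = 49·137.9/338.1 + 151 ≈ 170.99 → 171.
Phoenix 475.4: bracket 412.7–554.0 → index 101–150; slope 49/141.3, offset 62.7.
AQI = 101 + 49/141.3·62.7 ≈ 122.74 ⇒ 123.
AQIs: Los Angeles=171, Phoenix=123. Phoenix (123) − Los Angeles (171) = -48.

-48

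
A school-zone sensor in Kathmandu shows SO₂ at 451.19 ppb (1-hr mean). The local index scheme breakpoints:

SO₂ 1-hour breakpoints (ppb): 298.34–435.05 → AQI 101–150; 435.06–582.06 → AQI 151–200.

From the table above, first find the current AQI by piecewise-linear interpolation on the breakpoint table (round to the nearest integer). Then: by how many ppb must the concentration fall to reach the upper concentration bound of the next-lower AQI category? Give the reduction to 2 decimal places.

16.14

SO₂: row 435.06–582.06 (AQI 151–200). (200−151)·(451.19−435.06)/(582.06−435.06) + 151 = 49·16.13/147.00 + 151 ≈ 156.38 → 156.
Current AQI 156 is in the Unhealthy range (151–200). The next-lower category tops out at AQI 150, whose upper concentration bound is 435.05 ppb.
Reduction needed = 451.19 − 435.05 = 16.14 ppb.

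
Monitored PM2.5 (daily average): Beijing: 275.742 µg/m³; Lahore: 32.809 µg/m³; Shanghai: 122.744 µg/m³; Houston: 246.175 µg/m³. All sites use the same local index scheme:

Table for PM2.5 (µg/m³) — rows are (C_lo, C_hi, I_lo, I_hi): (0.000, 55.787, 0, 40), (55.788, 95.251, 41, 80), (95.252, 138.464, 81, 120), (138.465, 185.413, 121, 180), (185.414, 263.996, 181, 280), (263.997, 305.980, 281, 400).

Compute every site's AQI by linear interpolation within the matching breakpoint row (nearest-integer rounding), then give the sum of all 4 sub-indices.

Beijing 275.742: bracket 263.997–305.980 → index 281–400; slope 119/41.983, offset 11.745.
AQI = 281 + 119/41.983·11.745 ≈ 314.29 ⇒ 314.
Lahore: 32.809 lies in 0.000–55.787, so I_lo=0, I_hi=40, C_lo=0.000, C_hi=55.787.
(40−0)/(55.787−0.000) × (32.809−0.000) + 0 = 40/55.787 × 32.809 + 0 ≈ 23.52 → 24.
Shanghai: 122.744 lies in 95.252–138.464, so I_lo=81, I_hi=120, C_lo=95.252, C_hi=138.464.
(120−81)/(138.464−95.252) × (122.744−95.252) + 81 = 39/43.212 × 27.492 + 81 ≈ 105.81 → 106.
Houston: row 185.414–263.996 (AQI 181–280). (280−181)·(246.175−185.414)/(263.996−185.414) + 181 = 99·60.761/78.582 + 181 ≈ 257.55 → 258.
AQIs: Beijing=314, Lahore=24, Shanghai=106, Houston=258. Sum = 314 + 24 + 106 + 258 = 702.

702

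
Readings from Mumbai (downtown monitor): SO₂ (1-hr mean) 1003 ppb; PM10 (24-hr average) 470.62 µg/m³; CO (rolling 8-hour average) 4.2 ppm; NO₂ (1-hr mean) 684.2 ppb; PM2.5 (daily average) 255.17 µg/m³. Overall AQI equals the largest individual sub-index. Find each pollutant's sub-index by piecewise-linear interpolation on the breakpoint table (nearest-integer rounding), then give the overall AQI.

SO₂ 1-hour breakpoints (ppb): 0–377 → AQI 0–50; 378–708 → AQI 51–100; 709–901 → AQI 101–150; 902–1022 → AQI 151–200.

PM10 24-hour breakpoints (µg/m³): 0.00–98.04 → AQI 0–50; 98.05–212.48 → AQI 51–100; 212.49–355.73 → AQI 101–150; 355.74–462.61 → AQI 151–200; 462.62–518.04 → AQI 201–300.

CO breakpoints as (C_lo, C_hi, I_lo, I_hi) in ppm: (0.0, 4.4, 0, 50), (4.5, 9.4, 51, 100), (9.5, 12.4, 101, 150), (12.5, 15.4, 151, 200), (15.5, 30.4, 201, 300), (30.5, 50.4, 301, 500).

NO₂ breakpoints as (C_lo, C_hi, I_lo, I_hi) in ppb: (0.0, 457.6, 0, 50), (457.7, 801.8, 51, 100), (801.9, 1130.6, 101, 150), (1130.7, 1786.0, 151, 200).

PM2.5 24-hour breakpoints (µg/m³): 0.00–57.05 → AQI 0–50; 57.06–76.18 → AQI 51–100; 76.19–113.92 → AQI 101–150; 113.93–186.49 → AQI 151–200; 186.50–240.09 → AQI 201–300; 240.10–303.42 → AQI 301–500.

348

SO₂: 1003 ∈ [902, 1022] ↔ index [151, 200].
151 + (1003−902)·(200−151)/(1022−902) = 151 + 101·49/120 ≈ 192.24, so AQI = 192.
PM10: 470.62 lies in 462.62–518.04, so I_lo=201, I_hi=300, C_lo=462.62, C_hi=518.04.
(300−201)/(518.04−462.62) × (470.62−462.62) + 201 = 99/55.42 × 8.00 + 201 ≈ 215.29 → 215.
CO: 4.2 lies in 0.0–4.4, so I_lo=0, I_hi=50, C_lo=0.0, C_hi=4.4.
(50−0)/(4.4−0.0) × (4.2−0.0) + 0 = 50/4.4 × 4.2 + 0 ≈ 47.73 → 48.
NO₂: row 457.7–801.8 (AQI 51–100). (100−51)·(684.2−457.7)/(801.8−457.7) + 51 = 49·226.5/344.1 + 51 ≈ 83.25 → 83.
PM2.5: row 240.10–303.42 (AQI 301–500). (500−301)·(255.17−240.10)/(303.42−240.10) + 301 = 199·15.07/63.32 + 301 ≈ 348.36 → 348.
Sub-indices: SO₂→192, PM10→215, CO→48, NO₂→83, PM2.5→348. Overall AQI = max = 348; dominant pollutant is PM2.5.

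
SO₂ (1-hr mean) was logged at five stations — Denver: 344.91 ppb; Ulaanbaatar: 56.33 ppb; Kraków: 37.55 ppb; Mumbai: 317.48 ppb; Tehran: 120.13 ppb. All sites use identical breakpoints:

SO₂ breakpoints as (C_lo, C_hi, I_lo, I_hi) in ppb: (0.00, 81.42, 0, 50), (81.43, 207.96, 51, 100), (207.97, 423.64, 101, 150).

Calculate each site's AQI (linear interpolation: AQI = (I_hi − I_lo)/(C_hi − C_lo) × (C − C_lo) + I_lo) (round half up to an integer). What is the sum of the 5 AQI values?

Denver: row 207.97–423.64 (AQI 101–150). (150−101)·(344.91−207.97)/(423.64−207.97) + 101 = 49·136.94/215.67 + 101 ≈ 132.11 → 132.
Ulaanbaatar 56.33: bracket 0.00–81.42 → index 0–50; slope 50/81.42, offset 56.33.
AQI = 0 + 50/81.42·56.33 ≈ 34.59 ⇒ 35.
Kraków: 37.55 lies in 0.00–81.42, so I_lo=0, I_hi=50, C_lo=0.00, C_hi=81.42.
(50−0)/(81.42−0.00) × (37.55−0.00) + 0 = 50/81.42 × 37.55 + 0 ≈ 23.06 → 23.
Mumbai: 317.48 ∈ [207.97, 423.64] ↔ index [101, 150].
101 + (317.48−207.97)·(150−101)/(423.64−207.97) = 101 + 109.51·49/215.67 ≈ 125.88, so AQI = 126.
Tehran: 120.13 ∈ [81.43, 207.96] ↔ index [51, 100].
51 + (120.13−81.43)·(100−51)/(207.96−81.43) = 51 + 38.70·49/126.53 ≈ 65.99, so AQI = 66.
AQIs: Denver=132, Ulaanbaatar=35, Kraków=23, Mumbai=126, Tehran=66. Sum = 132 + 35 + 23 + 126 + 66 = 382.

382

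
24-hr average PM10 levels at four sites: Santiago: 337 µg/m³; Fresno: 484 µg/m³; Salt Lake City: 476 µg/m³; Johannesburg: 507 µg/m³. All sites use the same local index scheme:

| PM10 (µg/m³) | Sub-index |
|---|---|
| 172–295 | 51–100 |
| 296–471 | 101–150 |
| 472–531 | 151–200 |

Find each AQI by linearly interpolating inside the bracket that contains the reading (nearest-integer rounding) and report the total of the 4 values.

607

Santiago: 337 ∈ [296, 471] ↔ index [101, 150].
101 + (337−296)·(150−101)/(471−296) = 101 + 41·49/175 ≈ 112.48, so AQI = 112.
Fresno: 484 ∈ [472, 531] ↔ index [151, 200].
151 + (484−472)·(200−151)/(531−472) = 151 + 12·49/59 ≈ 160.97, so AQI = 161.
Salt Lake City: 476 ∈ [472, 531] ↔ index [151, 200].
151 + (476−472)·(200−151)/(531−472) = 151 + 4·49/59 ≈ 154.32, so AQI = 154.
Johannesburg 507: bracket 472–531 → index 151–200; slope 49/59, offset 35.
AQI = 151 + 49/59·35 ≈ 180.07 ⇒ 180.
AQIs: Santiago=112, Fresno=161, Salt Lake City=154, Johannesburg=180. Sum = 112 + 161 + 154 + 180 = 607.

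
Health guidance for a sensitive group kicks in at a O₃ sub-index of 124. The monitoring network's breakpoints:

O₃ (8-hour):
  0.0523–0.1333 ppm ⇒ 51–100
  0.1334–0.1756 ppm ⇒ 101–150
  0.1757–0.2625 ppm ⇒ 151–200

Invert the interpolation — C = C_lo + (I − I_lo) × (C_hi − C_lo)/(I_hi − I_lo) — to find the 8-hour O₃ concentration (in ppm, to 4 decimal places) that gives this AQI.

0.1532

AQI 124 lies in the 101–150 band, which corresponds to 0.1334–0.1756 ppm.
C = 0.1334 + (124−101)×(0.1756−0.1334)/(150−101) = 0.1334 + 23×0.0422/49 ≈ 0.153208 ppm → 0.1532 ppm to 4 dp.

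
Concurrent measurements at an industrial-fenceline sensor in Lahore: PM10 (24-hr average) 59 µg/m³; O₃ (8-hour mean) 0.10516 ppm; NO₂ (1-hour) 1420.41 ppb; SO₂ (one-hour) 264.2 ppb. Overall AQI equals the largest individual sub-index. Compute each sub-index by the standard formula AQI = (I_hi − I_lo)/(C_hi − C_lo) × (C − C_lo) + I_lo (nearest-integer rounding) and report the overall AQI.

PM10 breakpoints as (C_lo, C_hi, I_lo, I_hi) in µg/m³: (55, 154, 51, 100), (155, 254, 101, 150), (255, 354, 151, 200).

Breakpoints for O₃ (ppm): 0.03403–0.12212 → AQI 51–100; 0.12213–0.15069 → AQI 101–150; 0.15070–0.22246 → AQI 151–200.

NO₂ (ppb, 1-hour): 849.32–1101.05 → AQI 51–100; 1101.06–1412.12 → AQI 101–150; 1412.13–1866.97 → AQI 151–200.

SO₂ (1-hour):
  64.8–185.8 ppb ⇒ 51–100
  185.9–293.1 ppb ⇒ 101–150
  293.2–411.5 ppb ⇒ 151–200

PM10: 59 lies in 55–154, so I_lo=51, I_hi=100, C_lo=55, C_hi=154.
(100−51)/(154−55) × (59−55) + 51 = 49/99 × 4 + 51 ≈ 52.98 → 53.
O₃: 0.10516 ∈ [0.03403, 0.12212] ↔ index [51, 100].
51 + (0.10516−0.03403)·(100−51)/(0.12212−0.03403) = 51 + 0.07113·49/0.08809 ≈ 90.57, so AQI = 91.
NO₂: row 1412.13–1866.97 (AQI 151–200). (200−151)·(1420.41−1412.13)/(1866.97−1412.13) + 151 = 49·8.28/454.84 + 151 ≈ 151.89 → 152.
SO₂: 264.2 lies in 185.9–293.1, so I_lo=101, I_hi=150, C_lo=185.9, C_hi=293.1.
(150−101)/(293.1−185.9) × (264.2−185.9) + 101 = 49/107.2 × 78.3 + 101 ≈ 136.79 → 137.
Sub-indices: PM10→53, O₃→91, NO₂→152, SO₂→137. Overall AQI = max = 152; dominant pollutant is NO₂.

152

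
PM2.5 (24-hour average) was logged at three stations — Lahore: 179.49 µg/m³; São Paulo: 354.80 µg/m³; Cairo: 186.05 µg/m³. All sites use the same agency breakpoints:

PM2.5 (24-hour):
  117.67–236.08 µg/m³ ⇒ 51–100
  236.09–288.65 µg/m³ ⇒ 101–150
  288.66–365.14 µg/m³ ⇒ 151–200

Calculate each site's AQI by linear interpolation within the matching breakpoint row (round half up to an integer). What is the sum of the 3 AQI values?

Lahore: row 117.67–236.08 (AQI 51–100). (100−51)·(179.49−117.67)/(236.08−117.67) + 51 = 49·61.82/118.41 + 51 ≈ 76.58 → 77.
São Paulo 354.80: bracket 288.66–365.14 → index 151–200; slope 49/76.48, offset 66.14.
AQI = 151 + 49/76.48·66.14 ≈ 193.38 ⇒ 193.
Cairo 186.05: bracket 117.67–236.08 → index 51–100; slope 49/118.41, offset 68.38.
AQI = 51 + 49/118.41·68.38 ≈ 79.30 ⇒ 79.
AQIs: Lahore=77, São Paulo=193, Cairo=79. Sum = 77 + 193 + 79 = 349.

349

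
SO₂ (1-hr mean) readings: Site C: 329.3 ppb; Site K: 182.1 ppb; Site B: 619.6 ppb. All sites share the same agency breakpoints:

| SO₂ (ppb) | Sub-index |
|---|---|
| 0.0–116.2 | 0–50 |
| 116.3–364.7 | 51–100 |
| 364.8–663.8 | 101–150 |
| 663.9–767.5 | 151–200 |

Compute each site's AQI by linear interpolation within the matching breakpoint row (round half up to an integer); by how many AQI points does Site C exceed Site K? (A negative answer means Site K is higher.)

Site C: 329.3 ∈ [116.3, 364.7] ↔ index [51, 100].
51 + (329.3−116.3)·(100−51)/(364.7−116.3) = 51 + 213.0·49/248.4 ≈ 93.02, so AQI = 93.
Site K: 182.1 lies in 116.3–364.7, so I_lo=51, I_hi=100, C_lo=116.3, C_hi=364.7.
(100−51)/(364.7−116.3) × (182.1−116.3) + 51 = 49/248.4 × 65.8 + 51 ≈ 63.98 → 64.
Site B: 619.6 ∈ [364.8, 663.8] ↔ index [101, 150].
101 + (619.6−364.8)·(150−101)/(663.8−364.8) = 101 + 254.8·49/299.0 ≈ 142.76, so AQI = 143.
AQIs: Site C=93, Site K=64, Site B=143. Site C (93) − Site K (64) = 29.

29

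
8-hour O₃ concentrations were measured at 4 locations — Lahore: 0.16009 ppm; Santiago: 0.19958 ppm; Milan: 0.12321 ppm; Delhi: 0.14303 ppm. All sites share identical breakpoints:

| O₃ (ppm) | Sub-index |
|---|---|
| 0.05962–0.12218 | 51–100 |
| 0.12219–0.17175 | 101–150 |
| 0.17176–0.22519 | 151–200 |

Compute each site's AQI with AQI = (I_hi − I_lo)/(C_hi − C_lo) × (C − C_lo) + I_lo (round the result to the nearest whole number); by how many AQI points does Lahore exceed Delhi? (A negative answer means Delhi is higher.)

16

Lahore: 0.16009 ∈ [0.12219, 0.17175] ↔ index [101, 150].
101 + (0.16009−0.12219)·(150−101)/(0.17175−0.12219) = 101 + 0.03790·49/0.04956 ≈ 138.47, so AQI = 138.
Santiago: 0.19958 lies in 0.17176–0.22519, so I_lo=151, I_hi=200, C_lo=0.17176, C_hi=0.22519.
(200−151)/(0.22519−0.17176) × (0.19958−0.17176) + 151 = 49/0.05343 × 0.02782 + 151 ≈ 176.51 → 177.
Milan: 0.12321 lies in 0.12219–0.17175, so I_lo=101, I_hi=150, C_lo=0.12219, C_hi=0.17175.
(150−101)/(0.17175−0.12219) × (0.12321−0.12219) + 101 = 49/0.04956 × 0.00102 + 101 ≈ 102.01 → 102.
Delhi: row 0.12219–0.17175 (AQI 101–150). (150−101)·(0.14303−0.12219)/(0.17175−0.12219) + 101 = 49·0.02084/0.04956 + 101 ≈ 121.60 → 122.
AQIs: Lahore=138, Santiago=177, Milan=102, Delhi=122. Lahore (138) − Delhi (122) = 16.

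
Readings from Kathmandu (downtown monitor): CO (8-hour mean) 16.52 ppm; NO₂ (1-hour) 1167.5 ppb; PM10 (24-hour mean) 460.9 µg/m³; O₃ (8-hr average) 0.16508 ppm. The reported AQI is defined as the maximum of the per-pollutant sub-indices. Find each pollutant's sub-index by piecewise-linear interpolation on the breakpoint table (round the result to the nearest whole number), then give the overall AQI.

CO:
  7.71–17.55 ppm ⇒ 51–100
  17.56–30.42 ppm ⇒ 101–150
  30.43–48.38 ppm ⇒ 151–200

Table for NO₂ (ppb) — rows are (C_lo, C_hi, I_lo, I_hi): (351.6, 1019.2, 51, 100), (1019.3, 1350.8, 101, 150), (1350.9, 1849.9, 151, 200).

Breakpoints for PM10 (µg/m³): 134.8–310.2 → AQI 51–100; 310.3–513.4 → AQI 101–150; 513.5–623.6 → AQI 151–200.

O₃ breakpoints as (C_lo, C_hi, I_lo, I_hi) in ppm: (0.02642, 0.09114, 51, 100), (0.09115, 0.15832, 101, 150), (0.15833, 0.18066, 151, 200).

CO: 16.52 lies in 7.71–17.55, so I_lo=51, I_hi=100, C_lo=7.71, C_hi=17.55.
(100−51)/(17.55−7.71) × (16.52−7.71) + 51 = 49/9.84 × 8.81 + 51 ≈ 94.87 → 95.
NO₂ 1167.5: bracket 1019.3–1350.8 → index 101–150; slope 49/331.5, offset 148.2.
AQI = 101 + 49/331.5·148.2 ≈ 122.91 ⇒ 123.
PM10: row 310.3–513.4 (AQI 101–150). (150−101)·(460.9−310.3)/(513.4−310.3) + 101 = 49·150.6/203.1 + 101 ≈ 137.33 → 137.
O₃ 0.16508: bracket 0.15833–0.18066 → index 151–200; slope 49/0.02233, offset 0.00675.
AQI = 151 + 49/0.02233·0.00675 ≈ 165.81 ⇒ 166.
Sub-indices: CO→95, NO₂→123, PM10→137, O₃→166. Overall AQI = max = 166; dominant pollutant is O₃.
AQI 166: Unhealthy.

166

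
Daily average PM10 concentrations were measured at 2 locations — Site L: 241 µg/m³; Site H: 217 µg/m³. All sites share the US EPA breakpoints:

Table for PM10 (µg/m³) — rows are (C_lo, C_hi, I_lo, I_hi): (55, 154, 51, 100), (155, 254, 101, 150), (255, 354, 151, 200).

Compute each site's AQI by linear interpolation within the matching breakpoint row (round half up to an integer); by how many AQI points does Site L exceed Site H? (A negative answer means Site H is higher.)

Site L: 241 ∈ [155, 254] ↔ index [101, 150].
101 + (241−155)·(150−101)/(254−155) = 101 + 86·49/99 ≈ 143.57, so AQI = 144.
Site H: 217 lies in 155–254, so I_lo=101, I_hi=150, C_lo=155, C_hi=254.
(150−101)/(254−155) × (217−155) + 101 = 49/99 × 62 + 101 ≈ 131.69 → 132.
AQIs: Site L=144, Site H=132. Site L (144) − Site H (132) = 12.

12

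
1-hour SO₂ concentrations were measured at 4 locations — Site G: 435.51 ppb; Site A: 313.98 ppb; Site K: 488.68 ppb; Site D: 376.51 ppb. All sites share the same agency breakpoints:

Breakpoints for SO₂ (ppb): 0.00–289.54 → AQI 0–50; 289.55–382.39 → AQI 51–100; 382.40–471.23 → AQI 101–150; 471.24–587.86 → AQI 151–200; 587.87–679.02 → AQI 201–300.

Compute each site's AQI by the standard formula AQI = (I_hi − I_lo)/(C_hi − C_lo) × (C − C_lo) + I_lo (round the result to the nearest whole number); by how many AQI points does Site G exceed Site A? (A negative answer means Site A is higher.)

Site G 435.51: bracket 382.40–471.23 → index 101–150; slope 49/88.83, offset 53.11.
AQI = 101 + 49/88.83·53.11 ≈ 130.30 ⇒ 130.
Site A 313.98: bracket 289.55–382.39 → index 51–100; slope 49/92.84, offset 24.43.
AQI = 51 + 49/92.84·24.43 ≈ 63.89 ⇒ 64.
Site K: 488.68 lies in 471.24–587.86, so I_lo=151, I_hi=200, C_lo=471.24, C_hi=587.86.
(200−151)/(587.86−471.24) × (488.68−471.24) + 151 = 49/116.62 × 17.44 + 151 ≈ 158.33 → 158.
Site D 376.51: bracket 289.55–382.39 → index 51–100; slope 49/92.84, offset 86.96.
AQI = 51 + 49/92.84·86.96 ≈ 96.90 ⇒ 97.
AQIs: Site G=130, Site A=64, Site K=158, Site D=97. Site G (130) − Site A (64) = 66.

66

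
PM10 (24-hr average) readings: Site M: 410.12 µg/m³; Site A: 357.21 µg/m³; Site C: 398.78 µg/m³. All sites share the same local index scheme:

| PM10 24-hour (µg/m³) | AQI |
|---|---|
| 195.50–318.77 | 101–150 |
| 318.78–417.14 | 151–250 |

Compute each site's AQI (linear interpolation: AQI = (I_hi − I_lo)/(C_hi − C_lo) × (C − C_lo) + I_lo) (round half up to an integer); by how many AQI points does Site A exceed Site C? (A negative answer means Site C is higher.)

-42

Site M 410.12: bracket 318.78–417.14 → index 151–250; slope 99/98.36, offset 91.34.
AQI = 151 + 99/98.36·91.34 ≈ 242.93 ⇒ 243.
Site A: 357.21 ∈ [318.78, 417.14] ↔ index [151, 250].
151 + (357.21−318.78)·(250−151)/(417.14−318.78) = 151 + 38.43·99/98.36 ≈ 189.68, so AQI = 190.
Site C: 398.78 ∈ [318.78, 417.14] ↔ index [151, 250].
151 + (398.78−318.78)·(250−151)/(417.14−318.78) = 151 + 80.00·99/98.36 ≈ 231.52, so AQI = 232.
AQIs: Site M=243, Site A=190, Site C=232. Site A (190) − Site C (232) = -42.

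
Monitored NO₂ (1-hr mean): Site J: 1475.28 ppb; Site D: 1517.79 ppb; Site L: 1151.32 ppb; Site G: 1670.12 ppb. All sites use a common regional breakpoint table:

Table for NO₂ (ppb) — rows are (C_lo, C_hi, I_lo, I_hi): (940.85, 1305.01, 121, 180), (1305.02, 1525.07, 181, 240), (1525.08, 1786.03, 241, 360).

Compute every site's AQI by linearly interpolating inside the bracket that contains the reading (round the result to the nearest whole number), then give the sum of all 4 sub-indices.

927

Site J: 1475.28 ∈ [1305.02, 1525.07] ↔ index [181, 240].
181 + (1475.28−1305.02)·(240−181)/(1525.07−1305.02) = 181 + 170.26·59/220.05 ≈ 226.65, so AQI = 227.
Site D: row 1305.02–1525.07 (AQI 181–240). (240−181)·(1517.79−1305.02)/(1525.07−1305.02) + 181 = 59·212.77/220.05 + 181 ≈ 238.05 → 238.
Site L: 1151.32 ∈ [940.85, 1305.01] ↔ index [121, 180].
121 + (1151.32−940.85)·(180−121)/(1305.01−940.85) = 121 + 210.47·59/364.16 ≈ 155.10, so AQI = 155.
Site G 1670.12: bracket 1525.08–1786.03 → index 241–360; slope 119/260.95, offset 145.04.
AQI = 241 + 119/260.95·145.04 ≈ 307.14 ⇒ 307.
AQIs: Site J=227, Site D=238, Site L=155, Site G=307. Sum = 227 + 238 + 155 + 307 = 927.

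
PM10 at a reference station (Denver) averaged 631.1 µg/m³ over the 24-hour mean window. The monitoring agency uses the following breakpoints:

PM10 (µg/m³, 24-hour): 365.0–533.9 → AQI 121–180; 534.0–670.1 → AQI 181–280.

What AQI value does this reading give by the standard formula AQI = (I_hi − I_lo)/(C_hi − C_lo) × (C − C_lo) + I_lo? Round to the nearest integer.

PM10: 631.1 ∈ [534.0, 670.1] ↔ index [181, 280].
181 + (631.1−534.0)·(280−181)/(670.1−534.0) = 181 + 97.1·99/136.1 ≈ 251.63, so AQI = 252.

252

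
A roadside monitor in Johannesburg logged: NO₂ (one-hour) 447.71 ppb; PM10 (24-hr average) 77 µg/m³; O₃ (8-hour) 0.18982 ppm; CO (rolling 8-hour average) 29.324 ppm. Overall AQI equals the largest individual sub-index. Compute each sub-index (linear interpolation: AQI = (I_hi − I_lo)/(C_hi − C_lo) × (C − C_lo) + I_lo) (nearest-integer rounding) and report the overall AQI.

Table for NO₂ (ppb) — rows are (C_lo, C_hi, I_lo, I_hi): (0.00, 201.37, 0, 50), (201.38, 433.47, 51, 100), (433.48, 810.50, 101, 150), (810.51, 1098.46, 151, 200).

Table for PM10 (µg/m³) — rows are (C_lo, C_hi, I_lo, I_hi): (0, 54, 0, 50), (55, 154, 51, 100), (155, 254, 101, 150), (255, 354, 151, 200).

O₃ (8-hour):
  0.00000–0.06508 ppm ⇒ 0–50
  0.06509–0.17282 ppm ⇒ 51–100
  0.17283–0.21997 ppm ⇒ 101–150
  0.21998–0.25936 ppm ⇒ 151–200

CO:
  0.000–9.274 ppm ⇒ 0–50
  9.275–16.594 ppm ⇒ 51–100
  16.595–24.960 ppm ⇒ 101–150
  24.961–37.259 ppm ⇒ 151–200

168

NO₂: 447.71 lies in 433.48–810.50, so I_lo=101, I_hi=150, C_lo=433.48, C_hi=810.50.
(150−101)/(810.50−433.48) × (447.71−433.48) + 101 = 49/377.02 × 14.23 + 101 ≈ 102.85 → 103.
PM10 77: bracket 55–154 → index 51–100; slope 49/99, offset 22.
AQI = 51 + 49/99·22 ≈ 61.89 ⇒ 62.
O₃: row 0.17283–0.21997 (AQI 101–150). (150−101)·(0.18982−0.17283)/(0.21997−0.17283) + 101 = 49·0.01699/0.04714 + 101 ≈ 118.66 → 119.
CO: 29.324 lies in 24.961–37.259, so I_lo=151, I_hi=200, C_lo=24.961, C_hi=37.259.
(200−151)/(37.259−24.961) × (29.324−24.961) + 151 = 49/12.298 × 4.363 + 151 ≈ 168.38 → 168.
Sub-indices: NO₂→103, PM10→62, O₃→119, CO→168. Overall AQI = max = 168; dominant pollutant is CO.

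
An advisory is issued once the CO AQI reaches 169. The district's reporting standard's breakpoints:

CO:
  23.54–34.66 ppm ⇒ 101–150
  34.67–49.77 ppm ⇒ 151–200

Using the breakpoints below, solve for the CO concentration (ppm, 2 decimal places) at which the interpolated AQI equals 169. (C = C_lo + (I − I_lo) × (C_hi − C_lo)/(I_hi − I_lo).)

40.22

AQI 169 lies in the 151–200 band, which corresponds to 34.67–49.77 ppm.
C = 34.67 + (169−151)×(49.77−34.67)/(200−151) = 34.67 + 18×15.10/49 ≈ 40.2169 ppm → 40.22 ppm to 2 dp.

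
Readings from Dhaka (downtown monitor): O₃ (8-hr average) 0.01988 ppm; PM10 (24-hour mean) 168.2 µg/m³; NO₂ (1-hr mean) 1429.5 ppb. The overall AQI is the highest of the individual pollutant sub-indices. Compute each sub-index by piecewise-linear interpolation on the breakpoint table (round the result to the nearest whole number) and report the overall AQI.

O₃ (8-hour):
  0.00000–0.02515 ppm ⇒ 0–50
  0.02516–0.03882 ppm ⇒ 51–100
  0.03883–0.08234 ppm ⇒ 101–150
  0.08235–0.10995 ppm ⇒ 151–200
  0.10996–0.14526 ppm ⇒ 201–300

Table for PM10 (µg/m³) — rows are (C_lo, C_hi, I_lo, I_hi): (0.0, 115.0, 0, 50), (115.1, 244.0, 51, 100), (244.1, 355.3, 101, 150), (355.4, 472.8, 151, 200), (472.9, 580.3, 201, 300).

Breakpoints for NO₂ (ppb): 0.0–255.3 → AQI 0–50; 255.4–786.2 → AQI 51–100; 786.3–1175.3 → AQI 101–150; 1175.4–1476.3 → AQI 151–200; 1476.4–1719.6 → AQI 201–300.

O₃ 0.01988: bracket 0.00000–0.02515 → index 0–50; slope 50/0.02515, offset 0.01988.
AQI = 0 + 50/0.02515·0.01988 ≈ 39.52 ⇒ 40.
PM10: row 115.1–244.0 (AQI 51–100). (100−51)·(168.2−115.1)/(244.0−115.1) + 51 = 49·53.1/128.9 + 51 ≈ 71.19 → 71.
NO₂: 1429.5 ∈ [1175.4, 1476.3] ↔ index [151, 200].
151 + (1429.5−1175.4)·(200−151)/(1476.3−1175.4) = 151 + 254.1·49/300.9 ≈ 192.38, so AQI = 192.
Sub-indices: O₃→40, PM10→71, NO₂→192. Overall AQI = max = 192; dominant pollutant is NO₂.

192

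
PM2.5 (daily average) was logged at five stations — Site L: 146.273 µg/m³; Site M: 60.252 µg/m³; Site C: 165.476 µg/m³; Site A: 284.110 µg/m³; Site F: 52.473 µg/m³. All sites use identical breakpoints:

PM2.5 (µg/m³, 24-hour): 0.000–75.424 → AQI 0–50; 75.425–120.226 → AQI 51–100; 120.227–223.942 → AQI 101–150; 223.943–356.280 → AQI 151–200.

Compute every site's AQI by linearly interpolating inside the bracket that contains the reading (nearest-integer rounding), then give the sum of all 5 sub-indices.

483

Site L: 146.273 ∈ [120.227, 223.942] ↔ index [101, 150].
101 + (146.273−120.227)·(150−101)/(223.942−120.227) = 101 + 26.046·49/103.715 ≈ 113.31, so AQI = 113.
Site M 60.252: bracket 0.000–75.424 → index 0–50; slope 50/75.424, offset 60.252.
AQI = 0 + 50/75.424·60.252 ≈ 39.94 ⇒ 40.
Site C 165.476: bracket 120.227–223.942 → index 101–150; slope 49/103.715, offset 45.249.
AQI = 101 + 49/103.715·45.249 ≈ 122.38 ⇒ 122.
Site A: 284.110 ∈ [223.943, 356.280] ↔ index [151, 200].
151 + (284.110−223.943)·(200−151)/(356.280−223.943) = 151 + 60.167·49/132.337 ≈ 173.28, so AQI = 173.
Site F: row 0.000–75.424 (AQI 0–50). (50−0)·(52.473−0.000)/(75.424−0.000) + 0 = 50·52.473/75.424 + 0 ≈ 34.79 → 35.
AQIs: Site L=113, Site M=40, Site C=122, Site A=173, Site F=35. Sum = 113 + 40 + 122 + 173 + 35 = 483.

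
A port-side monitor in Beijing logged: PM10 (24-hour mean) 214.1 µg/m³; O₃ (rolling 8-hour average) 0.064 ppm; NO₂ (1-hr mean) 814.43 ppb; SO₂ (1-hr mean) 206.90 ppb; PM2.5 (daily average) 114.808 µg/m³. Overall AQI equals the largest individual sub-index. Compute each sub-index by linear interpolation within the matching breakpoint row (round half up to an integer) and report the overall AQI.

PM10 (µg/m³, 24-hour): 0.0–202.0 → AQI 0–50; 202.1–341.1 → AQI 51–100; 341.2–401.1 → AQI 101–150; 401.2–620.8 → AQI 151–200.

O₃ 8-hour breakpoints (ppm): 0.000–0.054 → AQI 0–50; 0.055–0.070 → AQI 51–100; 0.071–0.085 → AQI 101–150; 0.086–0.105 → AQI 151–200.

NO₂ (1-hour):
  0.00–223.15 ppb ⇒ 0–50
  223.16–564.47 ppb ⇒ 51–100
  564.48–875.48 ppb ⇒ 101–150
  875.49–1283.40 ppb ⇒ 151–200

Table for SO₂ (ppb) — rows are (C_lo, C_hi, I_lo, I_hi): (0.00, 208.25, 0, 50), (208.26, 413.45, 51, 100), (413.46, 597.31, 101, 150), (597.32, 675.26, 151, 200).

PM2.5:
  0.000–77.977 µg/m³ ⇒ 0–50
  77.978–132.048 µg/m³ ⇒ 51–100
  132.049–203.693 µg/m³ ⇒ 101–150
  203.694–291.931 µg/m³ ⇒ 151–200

140

PM10: 214.1 lies in 202.1–341.1, so I_lo=51, I_hi=100, C_lo=202.1, C_hi=341.1.
(100−51)/(341.1−202.1) × (214.1−202.1) + 51 = 49/139.0 × 12.0 + 51 ≈ 55.23 → 55.
O₃ 0.064: bracket 0.055–0.070 → index 51–100; slope 49/0.015, offset 0.009.
AQI = 51 + 49/0.015·0.009 ≈ 80.40 ⇒ 80.
NO₂: 814.43 ∈ [564.48, 875.48] ↔ index [101, 150].
101 + (814.43−564.48)·(150−101)/(875.48−564.48) = 101 + 249.95·49/311.00 ≈ 140.38, so AQI = 140.
SO₂: 206.90 lies in 0.00–208.25, so I_lo=0, I_hi=50, C_lo=0.00, C_hi=208.25.
(50−0)/(208.25−0.00) × (206.90−0.00) + 0 = 50/208.25 × 206.90 + 0 ≈ 49.68 → 50.
PM2.5: 114.808 lies in 77.978–132.048, so I_lo=51, I_hi=100, C_lo=77.978, C_hi=132.048.
(100−51)/(132.048−77.978) × (114.808−77.978) + 51 = 49/54.070 × 36.830 + 51 ≈ 84.38 → 84.
Sub-indices: PM10→55, O₃→80, NO₂→140, SO₂→50, PM2.5→84. Overall AQI = max = 140; dominant pollutant is NO₂.
AQI 140: Unhealthy for Sensitive Groups.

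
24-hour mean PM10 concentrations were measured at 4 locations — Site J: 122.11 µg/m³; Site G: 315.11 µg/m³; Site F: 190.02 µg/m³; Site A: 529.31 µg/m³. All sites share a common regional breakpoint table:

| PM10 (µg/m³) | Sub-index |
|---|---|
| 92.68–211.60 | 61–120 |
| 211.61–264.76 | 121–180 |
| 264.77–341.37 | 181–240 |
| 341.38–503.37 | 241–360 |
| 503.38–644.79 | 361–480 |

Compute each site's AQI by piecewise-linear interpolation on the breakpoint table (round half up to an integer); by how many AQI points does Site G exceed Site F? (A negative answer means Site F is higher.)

Site J 122.11: bracket 92.68–211.60 → index 61–120; slope 59/118.92, offset 29.43.
AQI = 61 + 59/118.92·29.43 ≈ 75.60 ⇒ 76.
Site G: row 264.77–341.37 (AQI 181–240). (240−181)·(315.11−264.77)/(341.37−264.77) + 181 = 59·50.34/76.60 + 181 ≈ 219.77 → 220.
Site F: 190.02 ∈ [92.68, 211.60] ↔ index [61, 120].
61 + (190.02−92.68)·(120−61)/(211.60−92.68) = 61 + 97.34·59/118.92 ≈ 109.29, so AQI = 109.
Site A: 529.31 lies in 503.38–644.79, so I_lo=361, I_hi=480, C_lo=503.38, C_hi=644.79.
(480−361)/(644.79−503.38) × (529.31−503.38) + 361 = 119/141.41 × 25.93 + 361 ≈ 382.82 → 383.
AQIs: Site J=76, Site G=220, Site F=109, Site A=383. Site G (220) − Site F (109) = 111.

111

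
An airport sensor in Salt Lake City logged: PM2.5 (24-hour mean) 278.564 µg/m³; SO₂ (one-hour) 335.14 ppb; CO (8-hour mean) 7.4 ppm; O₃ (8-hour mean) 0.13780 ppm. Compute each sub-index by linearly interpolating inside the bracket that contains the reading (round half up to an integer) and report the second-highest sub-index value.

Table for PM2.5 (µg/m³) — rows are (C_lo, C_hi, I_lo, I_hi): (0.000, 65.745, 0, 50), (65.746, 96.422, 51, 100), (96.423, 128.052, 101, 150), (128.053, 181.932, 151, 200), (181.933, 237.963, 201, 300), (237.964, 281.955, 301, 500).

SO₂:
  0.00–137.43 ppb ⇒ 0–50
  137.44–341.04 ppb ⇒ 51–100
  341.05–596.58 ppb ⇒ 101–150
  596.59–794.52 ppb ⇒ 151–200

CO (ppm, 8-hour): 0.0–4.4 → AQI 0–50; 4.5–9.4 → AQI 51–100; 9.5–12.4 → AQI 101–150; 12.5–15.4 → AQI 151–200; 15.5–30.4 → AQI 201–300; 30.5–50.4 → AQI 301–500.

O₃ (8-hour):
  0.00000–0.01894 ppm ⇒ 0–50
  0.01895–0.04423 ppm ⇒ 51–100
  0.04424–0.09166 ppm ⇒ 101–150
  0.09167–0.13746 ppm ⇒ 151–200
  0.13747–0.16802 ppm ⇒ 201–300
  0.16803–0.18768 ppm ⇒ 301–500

PM2.5: 278.564 ∈ [237.964, 281.955] ↔ index [301, 500].
301 + (278.564−237.964)·(500−301)/(281.955−237.964) = 301 + 40.600·199/43.991 ≈ 484.66, so AQI = 485.
SO₂: 335.14 lies in 137.44–341.04, so I_lo=51, I_hi=100, C_lo=137.44, C_hi=341.04.
(100−51)/(341.04−137.44) × (335.14−137.44) + 51 = 49/203.60 × 197.70 + 51 ≈ 98.58 → 99.
CO: 7.4 ∈ [4.5, 9.4] ↔ index [51, 100].
51 + (7.4−4.5)·(100−51)/(9.4−4.5) = 51 + 2.9·49/4.9 ≈ 80.00, so AQI = 80.
O₃: row 0.13747–0.16802 (AQI 201–300). (300−201)·(0.13780−0.13747)/(0.16802−0.13747) + 201 = 99·0.00033/0.03055 + 201 ≈ 202.07 → 202.
Sub-indices: PM2.5→485, SO₂→99, CO→80, O₃→202. Ranked high→low: 485, 202, 99, 80. Second-highest sub-index = 202.

202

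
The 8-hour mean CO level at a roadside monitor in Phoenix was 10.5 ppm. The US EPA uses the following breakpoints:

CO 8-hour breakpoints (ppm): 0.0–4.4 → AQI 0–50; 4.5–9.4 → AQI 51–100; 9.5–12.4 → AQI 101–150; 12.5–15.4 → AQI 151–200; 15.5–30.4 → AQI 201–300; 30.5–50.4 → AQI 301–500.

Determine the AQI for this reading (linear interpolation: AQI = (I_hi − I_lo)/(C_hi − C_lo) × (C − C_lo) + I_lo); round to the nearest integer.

118

CO 10.5: bracket 9.5–12.4 → index 101–150; slope 49/2.9, offset 1.0.
AQI = 101 + 49/2.9·1.0 ≈ 117.90 ⇒ 118.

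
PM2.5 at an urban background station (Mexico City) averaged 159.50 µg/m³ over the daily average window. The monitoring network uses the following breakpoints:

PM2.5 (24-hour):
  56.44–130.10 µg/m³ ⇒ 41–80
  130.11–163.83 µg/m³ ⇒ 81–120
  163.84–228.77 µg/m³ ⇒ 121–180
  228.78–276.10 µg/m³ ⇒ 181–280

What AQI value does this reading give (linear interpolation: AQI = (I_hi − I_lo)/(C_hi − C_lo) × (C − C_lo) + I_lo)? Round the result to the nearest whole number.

115

PM2.5: row 130.11–163.83 (AQI 81–120). (120−81)·(159.50−130.11)/(163.83−130.11) + 81 = 39·29.39/33.72 + 81 ≈ 114.99 → 115.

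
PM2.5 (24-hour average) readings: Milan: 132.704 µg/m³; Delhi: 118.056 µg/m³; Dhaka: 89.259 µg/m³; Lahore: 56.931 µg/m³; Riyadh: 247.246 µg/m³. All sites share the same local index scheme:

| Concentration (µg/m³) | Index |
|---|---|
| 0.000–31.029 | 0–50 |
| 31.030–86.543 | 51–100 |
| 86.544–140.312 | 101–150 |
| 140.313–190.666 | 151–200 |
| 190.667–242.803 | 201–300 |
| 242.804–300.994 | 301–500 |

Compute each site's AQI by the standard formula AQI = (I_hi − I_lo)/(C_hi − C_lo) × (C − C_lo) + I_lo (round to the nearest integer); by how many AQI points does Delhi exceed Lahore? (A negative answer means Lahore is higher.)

Milan: row 86.544–140.312 (AQI 101–150). (150−101)·(132.704−86.544)/(140.312−86.544) + 101 = 49·46.160/53.768 + 101 ≈ 143.07 → 143.
Delhi: row 86.544–140.312 (AQI 101–150). (150−101)·(118.056−86.544)/(140.312−86.544) + 101 = 49·31.512/53.768 + 101 ≈ 129.72 → 130.
Dhaka: 89.259 ∈ [86.544, 140.312] ↔ index [101, 150].
101 + (89.259−86.544)·(150−101)/(140.312−86.544) = 101 + 2.715·49/53.768 ≈ 103.47, so AQI = 103.
Lahore 56.931: bracket 31.030–86.543 → index 51–100; slope 49/55.513, offset 25.901.
AQI = 51 + 49/55.513·25.901 ≈ 73.86 ⇒ 74.
Riyadh: row 242.804–300.994 (AQI 301–500). (500−301)·(247.246−242.804)/(300.994−242.804) + 301 = 199·4.442/58.190 + 301 ≈ 316.19 → 316.
AQIs: Milan=143, Delhi=130, Dhaka=103, Lahore=74, Riyadh=316. Delhi (130) − Lahore (74) = 56.

56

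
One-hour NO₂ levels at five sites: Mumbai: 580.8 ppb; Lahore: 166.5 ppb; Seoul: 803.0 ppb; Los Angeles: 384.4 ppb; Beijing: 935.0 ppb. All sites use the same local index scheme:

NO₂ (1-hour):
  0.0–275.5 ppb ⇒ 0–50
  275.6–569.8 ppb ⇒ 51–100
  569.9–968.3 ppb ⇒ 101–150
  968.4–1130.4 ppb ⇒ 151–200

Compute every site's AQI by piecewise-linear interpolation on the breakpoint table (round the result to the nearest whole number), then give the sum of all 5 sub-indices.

477

Mumbai: row 569.9–968.3 (AQI 101–150). (150−101)·(580.8−569.9)/(968.3−569.9) + 101 = 49·10.9/398.4 + 101 ≈ 102.34 → 102.
Lahore: 166.5 ∈ [0.0, 275.5] ↔ index [0, 50].
0 + (166.5−0.0)·(50−0)/(275.5−0.0) = 0 + 166.5·50/275.5 ≈ 30.22, so AQI = 30.
Seoul: 803.0 lies in 569.9–968.3, so I_lo=101, I_hi=150, C_lo=569.9, C_hi=968.3.
(150−101)/(968.3−569.9) × (803.0−569.9) + 101 = 49/398.4 × 233.1 + 101 ≈ 129.67 → 130.
Los Angeles 384.4: bracket 275.6–569.8 → index 51–100; slope 49/294.2, offset 108.8.
AQI = 51 + 49/294.2·108.8 ≈ 69.12 ⇒ 69.
Beijing: row 569.9–968.3 (AQI 101–150). (150−101)·(935.0−569.9)/(968.3−569.9) + 101 = 49·365.1/398.4 + 101 ≈ 145.90 → 146.
AQIs: Mumbai=102, Lahore=30, Seoul=130, Los Angeles=69, Beijing=146. Sum = 102 + 30 + 130 + 69 + 146 = 477.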